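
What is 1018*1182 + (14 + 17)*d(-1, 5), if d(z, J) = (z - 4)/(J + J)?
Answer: 2406521/2 ≈ 1.2033e+6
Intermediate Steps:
d(z, J) = (-4 + z)/(2*J) (d(z, J) = (-4 + z)/((2*J)) = (-4 + z)*(1/(2*J)) = (-4 + z)/(2*J))
1018*1182 + (14 + 17)*d(-1, 5) = 1018*1182 + (14 + 17)*((1/2)*(-4 - 1)/5) = 1203276 + 31*((1/2)*(1/5)*(-5)) = 1203276 + 31*(-1/2) = 1203276 - 31/2 = 2406521/2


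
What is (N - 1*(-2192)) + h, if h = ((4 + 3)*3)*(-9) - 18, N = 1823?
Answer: 3808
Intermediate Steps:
h = -207 (h = (7*3)*(-9) - 18 = 21*(-9) - 18 = -189 - 18 = -207)
(N - 1*(-2192)) + h = (1823 - 1*(-2192)) - 207 = (1823 + 2192) - 207 = 4015 - 207 = 3808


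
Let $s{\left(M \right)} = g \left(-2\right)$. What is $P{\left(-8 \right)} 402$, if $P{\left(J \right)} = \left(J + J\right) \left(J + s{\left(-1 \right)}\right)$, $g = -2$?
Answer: $25728$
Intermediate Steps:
$s{\left(M \right)} = 4$ ($s{\left(M \right)} = \left(-2\right) \left(-2\right) = 4$)
$P{\left(J \right)} = 2 J \left(4 + J\right)$ ($P{\left(J \right)} = \left(J + J\right) \left(J + 4\right) = 2 J \left(4 + J\right)$)
$P{\left(-8 \right)} 402 = 2 \left(-8\right) \left(4 - 8\right) 402 = 2 \left(-8\right) \left(-4\right) 402 = 64 \cdot 402 = 25728$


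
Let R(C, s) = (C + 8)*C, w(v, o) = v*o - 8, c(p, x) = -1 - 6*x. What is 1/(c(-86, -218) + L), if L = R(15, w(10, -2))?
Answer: 1/1652 ≈ 0.00060533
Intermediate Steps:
w(v, o) = -8 + o*v (w(v, o) = o*v - 8 = -8 + o*v)
R(C, s) = C*(8 + C) (R(C, s) = (8 + C)*C = C*(8 + C))
L = 345 (L = 15*(8 + 15) = 15*23 = 345)
1/(c(-86, -218) + L) = 1/((-1 - 6*(-218)) + 345) = 1/((-1 + 1308) + 345) = 1/(1307 + 345) = 1/1652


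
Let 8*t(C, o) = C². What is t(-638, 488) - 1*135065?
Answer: -168369/2 ≈ -84185.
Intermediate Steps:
t(C, o) = C²/8
t(-638, 488) - 1*135065 = (⅛)*(-638)² - 1*135065 = (⅛)*407044 - 135065 = 101761/2 - 135065 = -168369/2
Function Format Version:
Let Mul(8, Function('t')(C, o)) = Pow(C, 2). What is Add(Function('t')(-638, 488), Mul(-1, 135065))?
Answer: Rational(-168369, 2) ≈ -84185.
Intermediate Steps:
Function('t')(C, o) = Mul(Rational(1, 8), Pow(C, 2))
Add(Function('t')(-638, 488), Mul(-1, 135065)) = Add(Mul(Rational(1, 8), Pow(-638, 2)), Mul(-1, 135065)) = Add(Mul(Rational(1, 8), 407044), -135065) = Add(Rational(101761, 2), -135065) = Rational(-168369, 2)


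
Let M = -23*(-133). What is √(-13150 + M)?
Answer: I*√10091 ≈ 100.45*I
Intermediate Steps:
M = 3059
√(-13150 + M) = √(-13150 + 3059) = √(-10091) = I*√10091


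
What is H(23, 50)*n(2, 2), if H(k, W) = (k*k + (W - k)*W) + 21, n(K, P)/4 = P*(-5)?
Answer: -76000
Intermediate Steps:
n(K, P) = -20*P (n(K, P) = 4*(P*(-5)) = 4*(-5*P) = -20*P)
H(k, W) = 21 + k² + W*(W - k) (H(k, W) = (k² + W*(W - k)) + 21 = 21 + k² + W*(W - k))
H(23, 50)*n(2, 2) = (21 + 50² + 23² - 1*50*23)*(-20*2) = (21 + 2500 + 529 - 1150)*(-40) = 1900*(-40) = -76000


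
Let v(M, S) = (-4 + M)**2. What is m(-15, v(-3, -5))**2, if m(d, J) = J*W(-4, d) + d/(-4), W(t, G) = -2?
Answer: 142129/16 ≈ 8883.1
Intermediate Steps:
m(d, J) = -2*J - d/4 (m(d, J) = J*(-2) + d/(-4) = -2*J + d*(-1/4) = -2*J - d/4)
m(-15, v(-3, -5))**2 = (-2*(-4 - 3)**2 - 1/4*(-15))**2 = (-2*(-7)**2 + 15/4)**2 = (-2*49 + 15/4)**2 = (-98 + 15/4)**2 = (-377/4)**2 = 142129/16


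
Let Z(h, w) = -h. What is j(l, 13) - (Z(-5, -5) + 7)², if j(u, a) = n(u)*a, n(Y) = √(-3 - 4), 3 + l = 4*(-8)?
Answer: -144 + 13*I*√7 ≈ -144.0 + 34.395*I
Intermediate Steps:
l = -35 (l = -3 + 4*(-8) = -3 - 32 = -35)
n(Y) = I*√7 (n(Y) = √(-7) = I*√7)
j(u, a) = I*a*√7 (j(u, a) = (I*√7)*a = I*a*√7)
j(l, 13) - (Z(-5, -5) + 7)² = I*13*√7 - (-1*(-5) + 7)² = 13*I*√7 - (5 + 7)² = 13*I*√7 - 1*12² = 13*I*√7 - 1*144 = 13*I*√7 - 144 = -144 + 13*I*√7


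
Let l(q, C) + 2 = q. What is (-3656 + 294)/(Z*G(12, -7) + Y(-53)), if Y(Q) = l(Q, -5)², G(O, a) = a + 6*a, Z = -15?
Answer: -1681/1880 ≈ -0.89415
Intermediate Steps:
G(O, a) = 7*a
l(q, C) = -2 + q
Y(Q) = (-2 + Q)²
(-3656 + 294)/(Z*G(12, -7) + Y(-53)) = (-3656 + 294)/(-105*(-7) + (-2 - 53)²) = -3362/(-15*(-49) + (-55)²) = -3362/(735 + 3025) = -3362/3760 = -3362*1/3760 = -1681/1880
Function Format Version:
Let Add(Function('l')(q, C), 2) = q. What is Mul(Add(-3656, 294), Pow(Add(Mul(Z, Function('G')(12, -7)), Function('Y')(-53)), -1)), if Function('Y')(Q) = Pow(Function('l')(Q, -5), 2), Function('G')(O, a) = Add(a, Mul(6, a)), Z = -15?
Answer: Rational(-1681, 1880) ≈ -0.89415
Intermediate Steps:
Function('G')(O, a) = Mul(7, a)
Function('l')(q, C) = Add(-2, q)
Function('Y')(Q) = Pow(Add(-2, Q), 2)
Mul(Add(-3656, 294), Pow(Add(Mul(Z, Function('G')(12, -7)), Function('Y')(-53)), -1)) = Mul(Add(-3656, 294), Pow(Add(Mul(-15, Mul(7, -7)), Pow(Add(-2, -53), 2)), -1)) = Mul(-3362, Pow(Add(Mul(-15, -49), Pow(-55, 2)), -1)) = Mul(-3362, Pow(Add(735, 3025), -1)) = Mul(-3362, Pow(3760, -1)) = Mul(-3362, Rational(1, 3760)) = Rational(-1681, 1880)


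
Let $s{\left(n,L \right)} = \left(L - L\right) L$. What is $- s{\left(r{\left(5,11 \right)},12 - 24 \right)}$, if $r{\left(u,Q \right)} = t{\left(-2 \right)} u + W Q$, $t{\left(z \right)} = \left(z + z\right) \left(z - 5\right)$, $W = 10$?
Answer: $0$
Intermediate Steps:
$t{\left(z \right)} = 2 z \left(-5 + z\right)$
$r{\left(u,Q \right)} = 10 Q + 28 u$ ($r{\left(u,Q \right)} = 2 \left(-2\right) \left(-5 - 2\right) u + 10 Q = 2 \left(-2\right) \left(-7\right) u + 10 Q = 28 u + 10 Q = 10 Q + 28 u$)
$s{\left(n,L \right)} = 0$ ($s{\left(n,L \right)} = 0 L = 0$)
$- s{\left(r{\left(5,11 \right)},12 - 24 \right)} = \left(-1\right) 0 = 0$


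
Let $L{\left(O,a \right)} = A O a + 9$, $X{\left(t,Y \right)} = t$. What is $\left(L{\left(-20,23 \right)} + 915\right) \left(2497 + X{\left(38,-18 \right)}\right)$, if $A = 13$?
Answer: $-12816960$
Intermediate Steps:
$L{\left(O,a \right)} = 9 + 13 O a$ ($L{\left(O,a \right)} = 13 O a + 9 = 9 + 13 O a$)
$\left(L{\left(-20,23 \right)} + 915\right) \left(2497 + X{\left(38,-18 \right)}\right) = \left(\left(9 + 13 \left(-20\right) 23\right) + 915\right) \left(2497 + 38\right) = \left(\left(9 - 5980\right) + 915\right) 2535 = \left(-5971 + 915\right) 2535 = \left(-5056\right) 2535 = -12816960$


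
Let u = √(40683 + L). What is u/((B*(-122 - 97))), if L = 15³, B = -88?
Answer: √44058/19272 ≈ 0.010891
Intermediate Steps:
L = 3375
u = √44058 (u = √(40683 + 3375) = √44058 ≈ 209.90)
u/((B*(-122 - 97))) = √44058/((-88*(-122 - 97))) = √44058/((-88*(-219))) = √44058/19272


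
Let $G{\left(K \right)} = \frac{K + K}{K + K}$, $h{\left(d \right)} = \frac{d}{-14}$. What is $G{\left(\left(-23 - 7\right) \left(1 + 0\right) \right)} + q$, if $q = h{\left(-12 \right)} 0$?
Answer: $1$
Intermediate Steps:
$h{\left(d \right)} = - \frac{d}{14}$ ($h{\left(d \right)} = d \left(- \frac{1}{14}\right) = - \frac{d}{14}$)
$G{\left(K \right)} = 1$ ($G{\left(K \right)} = \frac{2 K}{2 K} = 2 K \frac{1}{2 K} = 1$)
$q = 0$ ($q = \left(- \frac{1}{14}\right) \left(-12\right) 0 = \frac{6}{7} \cdot 0 = 0$)
$G{\left(\left(-23 - 7\right) \left(1 + 0\right) \right)} + q = 1 + 0 = 1$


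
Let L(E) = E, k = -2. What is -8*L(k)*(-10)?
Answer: -160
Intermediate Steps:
-8*L(k)*(-10) = -8*(-2)*(-10) = 16*(-10) = -160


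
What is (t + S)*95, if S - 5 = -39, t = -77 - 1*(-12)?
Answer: -9405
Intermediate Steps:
t = -65 (t = -77 + 12 = -65)
S = -34 (S = 5 - 39 = -34)
(t + S)*95 = (-65 - 34)*95 = -99*95 = -9405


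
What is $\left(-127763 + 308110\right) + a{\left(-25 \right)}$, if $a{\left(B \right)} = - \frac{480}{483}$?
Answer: $\frac{29035707}{161} \approx 1.8035 \cdot 10^{5}$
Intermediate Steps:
$a{\left(B \right)} = - \frac{160}{161}$ ($a{\left(B \right)} = \left(-480\right) \frac{1}{483} = - \frac{160}{161}$)
$\left(-127763 + 308110\right) + a{\left(-25 \right)} = \left(-127763 + 308110\right) - \frac{160}{161} = 180347 - \frac{160}{161} = \frac{29035707}{161}$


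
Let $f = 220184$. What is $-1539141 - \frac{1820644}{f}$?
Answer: $- \frac{84724010647}{55046} \approx -1.5392 \cdot 10^{6}$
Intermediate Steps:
$-1539141 - \frac{1820644}{f} = -1539141 - \frac{1820644}{220184} = -1539141 - 1820644 \cdot \frac{1}{220184} = -1539141 - \frac{455161}{55046} = - \frac{84724010647}{55046}$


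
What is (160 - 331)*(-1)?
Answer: 171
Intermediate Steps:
(160 - 331)*(-1) = -171*(-1) = 171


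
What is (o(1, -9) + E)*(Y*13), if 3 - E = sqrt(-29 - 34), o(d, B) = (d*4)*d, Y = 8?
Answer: 728 - 312*I*sqrt(7) ≈ 728.0 - 825.47*I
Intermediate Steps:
o(d, B) = 4*d**2 (o(d, B) = (4*d)*d = 4*d**2)
E = 3 - 3*I*sqrt(7) (E = 3 - sqrt(-29 - 34) = 3 - sqrt(-63) = 3 - 3*I*sqrt(7) ≈ 3.0 - 7.9373*I)
(o(1, -9) + E)*(Y*13) = (4*1**2 + (3 - 3*I*sqrt(7)))*(8*13) = (4*1 + (3 - 3*I*sqrt(7)))*104 = (4 + (3 - 3*I*sqrt(7)))*104 = (7 - 3*I*sqrt(7))*104 = 728 - 312*I*sqrt(7)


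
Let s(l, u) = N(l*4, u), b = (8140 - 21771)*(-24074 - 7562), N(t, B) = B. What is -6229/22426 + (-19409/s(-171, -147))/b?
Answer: -197430604786637/710801673396276 ≈ -0.27776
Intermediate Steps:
b = 431230316 (b = -13631*(-31636) = 431230316)
s(l, u) = u
-6229/22426 + (-19409/s(-171, -147))/b = -6229/22426 - 19409/(-147)/431230316 = -6229*1/22426 - 19409*(-1/147)*(1/431230316) = -6229/22426 + (19409/147)*(1/431230316) = -6229/22426 + 19409/63390856452 = -197430604786637/710801673396276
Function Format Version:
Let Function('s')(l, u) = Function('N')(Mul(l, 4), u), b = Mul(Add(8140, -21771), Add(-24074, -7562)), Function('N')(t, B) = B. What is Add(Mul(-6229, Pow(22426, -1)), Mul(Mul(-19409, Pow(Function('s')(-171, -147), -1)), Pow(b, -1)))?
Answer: Rational(-197430604786637, 710801673396276) ≈ -0.27776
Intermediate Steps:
b = 431230316 (b = Mul(-13631, -31636) = 431230316)
Function('s')(l, u) = u
Add(Mul(-6229, Pow(22426, -1)), Mul(Mul(-19409, Pow(Function('s')(-171, -147), -1)), Pow(b, -1))) = Add(Mul(-6229, Pow(22426, -1)), Mul(Mul(-19409, Pow(-147, -1)), Pow(431230316, -1))) = Add(Mul(-6229, Rational(1, 22426)), Mul(Mul(-19409, Rational(-1, 147)), Rational(1, 431230316))) = Add(Rational(-6229, 22426), Mul(Rational(19409, 147), Rational(1, 431230316))) = Add(Rational(-6229, 22426), Rational(19409, 63390856452)) = Rational(-197430604786637, 710801673396276)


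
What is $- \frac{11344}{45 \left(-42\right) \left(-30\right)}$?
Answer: $- \frac{2836}{14175} \approx -0.20007$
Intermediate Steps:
$- \frac{11344}{45 \left(-42\right) \left(-30\right)} = - \frac{11344}{\left(-1890\right) \left(-30\right)} = - \frac{11344}{56700} = \left(-11344\right) \frac{1}{56700} = - \frac{2836}{14175}$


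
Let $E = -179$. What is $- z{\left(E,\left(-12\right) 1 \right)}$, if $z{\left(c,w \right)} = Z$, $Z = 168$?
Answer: $-168$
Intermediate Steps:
$z{\left(c,w \right)} = 168$
$- z{\left(E,\left(-12\right) 1 \right)} = \left(-1\right) 168 = -168$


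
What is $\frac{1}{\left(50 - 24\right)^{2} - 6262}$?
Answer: $- \frac{1}{5586} \approx -0.00017902$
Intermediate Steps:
$\frac{1}{\left(50 - 24\right)^{2} - 6262} = \frac{1}{26^{2} - 6262} = \frac{1}{676 - 6262} = \frac{1}{-5586} = - \frac{1}{5586}$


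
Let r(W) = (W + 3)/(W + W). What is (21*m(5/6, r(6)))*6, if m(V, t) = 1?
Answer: 126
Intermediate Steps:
r(W) = (3 + W)/(2*W) (r(W) = (3 + W)/((2*W)) = (3 + W)*(1/(2*W)) = (3 + W)/(2*W))
(21*m(5/6, r(6)))*6 = (21*1)*6 = 21*6 = 126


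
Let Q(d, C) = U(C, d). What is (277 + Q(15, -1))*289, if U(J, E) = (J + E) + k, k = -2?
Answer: 83521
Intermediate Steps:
U(J, E) = -2 + E + J (U(J, E) = (J + E) - 2 = (E + J) - 2 = -2 + E + J)
Q(d, C) = -2 + C + d (Q(d, C) = -2 + d + C = -2 + C + d)
(277 + Q(15, -1))*289 = (277 + (-2 - 1 + 15))*289 = (277 + 12)*289 = 289*289 = 83521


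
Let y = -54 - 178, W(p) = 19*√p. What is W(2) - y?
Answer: 232 + 19*√2 ≈ 258.87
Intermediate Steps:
y = -232
W(2) - y = 19*√2 - 1*(-232) = 19*√2 + 232 = 232 + 19*√2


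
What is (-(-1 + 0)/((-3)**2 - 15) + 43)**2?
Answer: 66049/36 ≈ 1834.7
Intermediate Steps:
(-(-1 + 0)/((-3)**2 - 15) + 43)**2 = (-(-1)/(9 - 15) + 43)**2 = (-(-1)/(-6) + 43)**2 = (-(-1)*(-1)/6 + 43)**2 = (-1*1/6 + 43)**2 = (-1/6 + 43)**2 = (257/6)**2 = 66049/36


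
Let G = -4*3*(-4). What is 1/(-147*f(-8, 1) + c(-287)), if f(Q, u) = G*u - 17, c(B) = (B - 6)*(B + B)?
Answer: 1/163625 ≈ 6.1115e-6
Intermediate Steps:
c(B) = 2*B*(-6 + B) (c(B) = (-6 + B)*(2*B) = 2*B*(-6 + B))
G = 48 (G = -12*(-4) = 48)
f(Q, u) = -17 + 48*u (f(Q, u) = 48*u - 17 = -17 + 48*u)
1/(-147*f(-8, 1) + c(-287)) = 1/(-147*(-17 + 48*1) + 2*(-287)*(-6 - 287)) = 1/(-147*(-17 + 48) + 2*(-287)*(-293)) = 1/(-147*31 + 168182) = 1/(-4557 + 168182) = 1/163625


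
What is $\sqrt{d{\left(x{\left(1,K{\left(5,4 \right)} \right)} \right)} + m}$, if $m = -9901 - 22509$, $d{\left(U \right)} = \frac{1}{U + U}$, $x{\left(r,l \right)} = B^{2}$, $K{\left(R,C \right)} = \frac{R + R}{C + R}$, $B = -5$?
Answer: $\frac{i \sqrt{3240998}}{10} \approx 180.03 i$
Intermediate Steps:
$K{\left(R,C \right)} = \frac{2 R}{C + R}$
$x{\left(r,l \right)} = 25$ ($x{\left(r,l \right)} = \left(-5\right)^{2} = 25$)
$d{\left(U \right)} = \frac{1}{2 U}$
$m = -32410$ ($m = -9901 - 22509 = -32410$)
$\sqrt{d{\left(x{\left(1,K{\left(5,4 \right)} \right)} \right)} + m} = \sqrt{\frac{1}{2 \cdot 25} - 32410} = \sqrt{\frac{1}{2} \cdot \frac{1}{25} - 32410} = \sqrt{\frac{1}{50} - 32410} = \sqrt{- \frac{1620499}{50}} = \frac{i \sqrt{3240998}}{10}$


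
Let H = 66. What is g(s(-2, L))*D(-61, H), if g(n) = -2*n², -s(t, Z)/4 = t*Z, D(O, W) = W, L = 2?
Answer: -33792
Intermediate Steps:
s(t, Z) = -4*Z*t (s(t, Z) = -4*t*Z = -4*Z*t)
g(s(-2, L))*D(-61, H) = -2*(-4*2*(-2))²*66 = -2*16²*66 = -2*256*66 = -512*66 = -33792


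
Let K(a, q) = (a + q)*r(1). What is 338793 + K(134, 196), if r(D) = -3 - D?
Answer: 337473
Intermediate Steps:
K(a, q) = -4*a - 4*q (K(a, q) = (a + q)*(-3 - 1*1) = (a + q)*(-3 - 1) = (a + q)*(-4) = -4*a - 4*q)
338793 + K(134, 196) = 338793 + (-4*134 - 4*196) = 338793 + (-536 - 784) = 338793 - 1320 = 337473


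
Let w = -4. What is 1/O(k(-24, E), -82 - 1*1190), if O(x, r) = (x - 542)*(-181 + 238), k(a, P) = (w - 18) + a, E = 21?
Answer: -1/33516 ≈ -2.9836e-5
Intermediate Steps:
k(a, P) = -22 + a (k(a, P) = (-4 - 18) + a = -22 + a)
O(x, r) = -30894 + 57*x (O(x, r) = (-542 + x)*57 = -30894 + 57*x)
1/O(k(-24, E), -82 - 1*1190) = 1/(-30894 + 57*(-22 - 24)) = 1/(-30894 + 57*(-46)) = 1/(-30894 - 2622) = 1/(-33516) = -1/33516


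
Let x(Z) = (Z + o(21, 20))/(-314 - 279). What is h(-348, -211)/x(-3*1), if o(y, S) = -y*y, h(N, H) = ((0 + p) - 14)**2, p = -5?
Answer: 214073/444 ≈ 482.15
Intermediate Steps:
h(N, H) = 361 (h(N, H) = ((0 - 5) - 14)**2 = (-5 - 14)**2 = (-19)**2 = 361)
o(y, S) = -y**2
x(Z) = 441/593 - Z/593 (x(Z) = (Z - 1*21**2)/(-314 - 279) = (Z - 1*441)/(-593) = (Z - 441)*(-1/593) = (-441 + Z)*(-1/593) = 441/593 - Z/593)
h(-348, -211)/x(-3*1) = 361/(441/593 - (-3)/593) = 361/(441/593 - 1/593*(-3)) = 361/(441/593 + 3/593) = 361/(444/593) = 361*(593/444) = 214073/444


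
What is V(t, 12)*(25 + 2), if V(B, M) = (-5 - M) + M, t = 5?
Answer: -135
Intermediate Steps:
V(B, M) = -5
V(t, 12)*(25 + 2) = -5*(25 + 2) = -5*27 = -135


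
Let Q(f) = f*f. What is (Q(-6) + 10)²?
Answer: 2116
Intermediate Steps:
Q(f) = f²
(Q(-6) + 10)² = ((-6)² + 10)² = (36 + 10)² = 46² = 2116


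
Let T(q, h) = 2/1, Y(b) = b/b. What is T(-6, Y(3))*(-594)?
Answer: -1188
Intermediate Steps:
Y(b) = 1
T(q, h) = 2 (T(q, h) = 2*1 = 2)
T(-6, Y(3))*(-594) = 2*(-594) = -1188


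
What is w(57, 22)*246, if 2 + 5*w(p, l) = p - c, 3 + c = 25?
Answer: 8118/5 ≈ 1623.6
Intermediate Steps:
c = 22 (c = -3 + 25 = 22)
w(p, l) = -24/5 + p/5 (w(p, l) = -⅖ + (p - 1*22)/5 = -⅖ + (p - 22)/5 = -⅖ + (-22 + p)/5 = -⅖ + (-22/5 + p/5) = -24/5 + p/5)
w(57, 22)*246 = (-24/5 + (⅕)*57)*246 = (-24/5 + 57/5)*246 = (33/5)*246 = 8118/5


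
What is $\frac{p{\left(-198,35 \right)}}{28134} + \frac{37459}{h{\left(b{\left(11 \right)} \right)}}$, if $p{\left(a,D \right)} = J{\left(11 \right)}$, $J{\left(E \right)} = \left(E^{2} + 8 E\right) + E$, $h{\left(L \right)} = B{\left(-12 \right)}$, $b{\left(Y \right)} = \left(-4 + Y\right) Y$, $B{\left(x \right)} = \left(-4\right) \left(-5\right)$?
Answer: $\frac{526937953}{281340} \approx 1873.0$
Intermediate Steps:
$B{\left(x \right)} = 20$
$b{\left(Y \right)} = Y \left(-4 + Y\right)$
$h{\left(L \right)} = 20$
$J{\left(E \right)} = E^{2} + 9 E$
$p{\left(a,D \right)} = 220$ ($p{\left(a,D \right)} = 11 \left(9 + 11\right) = 11 \cdot 20 = 220$)
$\frac{p{\left(-198,35 \right)}}{28134} + \frac{37459}{h{\left(b{\left(11 \right)} \right)}} = \frac{220}{28134} + \frac{37459}{20} = 220 \cdot \frac{1}{28134} + 37459 \cdot \frac{1}{20} = \frac{110}{14067} + \frac{37459}{20} = \frac{526937953}{281340}$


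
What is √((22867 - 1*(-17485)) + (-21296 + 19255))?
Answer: √38311 ≈ 195.73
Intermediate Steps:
√((22867 - 1*(-17485)) + (-21296 + 19255)) = √((22867 + 17485) - 2041) = √(40352 - 2041) = √38311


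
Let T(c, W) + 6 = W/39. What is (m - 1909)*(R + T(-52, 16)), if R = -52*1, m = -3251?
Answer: 3863120/13 ≈ 2.9716e+5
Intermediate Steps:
T(c, W) = -6 + W/39
R = -52
(m - 1909)*(R + T(-52, 16)) = (-3251 - 1909)*(-52 + (-6 + (1/39)*16)) = -5160*(-52 + (-6 + 16/39)) = -5160*(-52 - 218/39) = -5160*(-2246/39) = 3863120/13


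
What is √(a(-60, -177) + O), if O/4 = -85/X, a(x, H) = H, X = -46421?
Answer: I*√381403152517/46421 ≈ 13.304*I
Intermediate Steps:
O = 340/46421 (O = 4*(-85/(-46421)) = 4*(-85*(-1/46421)) = 4*(85/46421) = 340/46421 ≈ 0.0073243)
√(a(-60, -177) + O) = √(-177 + 340/46421) = √(-8216177/46421) = I*√381403152517/46421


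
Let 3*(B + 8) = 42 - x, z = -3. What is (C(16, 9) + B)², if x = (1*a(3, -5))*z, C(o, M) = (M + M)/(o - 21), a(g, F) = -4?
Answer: 64/25 ≈ 2.5600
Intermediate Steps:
C(o, M) = 2*M/(-21 + o) (C(o, M) = (2*M)/(-21 + o) = 2*M/(-21 + o))
x = 12 (x = (1*(-4))*(-3) = -4*(-3) = 12)
B = 2 (B = -8 + (42 - 1*12)/3 = -8 + (42 - 12)/3 = -8 + (⅓)*30 = -8 + 10 = 2)
(C(16, 9) + B)² = (2*9/(-21 + 16) + 2)² = (2*9/(-5) + 2)² = (2*9*(-⅕) + 2)² = (-18/5 + 2)² = (-8/5)² = 64/25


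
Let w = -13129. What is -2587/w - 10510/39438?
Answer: -17979842/258890751 ≈ -0.069450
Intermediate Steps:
-2587/w - 10510/39438 = -2587/(-13129) - 10510/39438 = -2587*(-1/13129) - 10510*1/39438 = 2587/13129 - 5255/19719 = -17979842/258890751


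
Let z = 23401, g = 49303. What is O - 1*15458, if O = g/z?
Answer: -361683355/23401 ≈ -15456.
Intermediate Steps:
O = 49303/23401 ≈ 2.1069
O - 1*15458 = 49303/23401 - 1*15458 = 49303/23401 - 15458 = -361683355/23401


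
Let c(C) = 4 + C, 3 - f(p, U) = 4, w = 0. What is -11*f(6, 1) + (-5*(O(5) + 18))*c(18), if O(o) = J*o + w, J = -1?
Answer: -1419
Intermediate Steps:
f(p, U) = -1 (f(p, U) = 3 - 1*4 = 3 - 4 = -1)
O(o) = -o (O(o) = -o + 0 = -o)
-11*f(6, 1) + (-5*(O(5) + 18))*c(18) = -11*(-1) + (-5*(-1*5 + 18))*(4 + 18) = 11 - 5*(-5 + 18)*22 = 11 - 5*13*22 = 11 - 65*22 = 11 - 1430 = -1419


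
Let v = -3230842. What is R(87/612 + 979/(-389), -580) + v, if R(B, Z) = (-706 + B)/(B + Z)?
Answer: -149313032194659/46214915 ≈ -3.2308e+6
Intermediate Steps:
R(B, Z) = (-706 + B)/(B + Z)
R(87/612 + 979/(-389), -580) + v = (-706 + (87/612 + 979/(-389)))/((87/612 + 979/(-389)) - 580) - 3230842 = (-706 + (87*(1/612) + 979*(-1/389)))/((87*(1/612) + 979*(-1/389)) - 580) - 3230842 = (-706 + (29/204 - 979/389))/((29/204 - 979/389) - 580) - 3230842 = (-706 - 188435/79356)/(-188435/79356 - 580) - 3230842 = -56213771/79356/(-46214915/79356) - 3230842 = -79356/46214915*(-56213771/79356) - 3230842 = 56213771/46214915 - 3230842 = -149313032194659/46214915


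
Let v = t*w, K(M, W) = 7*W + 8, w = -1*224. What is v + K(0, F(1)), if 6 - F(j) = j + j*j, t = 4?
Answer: -860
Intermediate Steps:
w = -224
F(j) = 6 - j - j² (F(j) = 6 - (j + j*j) = 6 - (j + j²) = 6 + (-j - j²) = 6 - j - j²)
K(M, W) = 8 + 7*W
v = -896 (v = 4*(-224) = -896)
v + K(0, F(1)) = -896 + (8 + 7*(6 - 1*1 - 1*1²)) = -896 + (8 + 7*(6 - 1 - 1*1)) = -896 + (8 + 7*(6 - 1 - 1)) = -896 + (8 + 7*4) = -896 + (8 + 28) = -896 + 36 = -860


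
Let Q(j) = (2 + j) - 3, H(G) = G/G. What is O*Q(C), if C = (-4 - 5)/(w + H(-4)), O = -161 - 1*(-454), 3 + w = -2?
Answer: 1465/4 ≈ 366.25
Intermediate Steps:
w = -5 (w = -3 - 2 = -5)
H(G) = 1
O = 293 (O = -161 + 454 = 293)
C = 9/4 (C = (-4 - 5)/(-5 + 1) = -9/(-4) = -9*(-¼) = 9/4 ≈ 2.2500)
Q(j) = -1 + j
O*Q(C) = 293*(-1 + 9/4) = 293*(5/4) = 1465/4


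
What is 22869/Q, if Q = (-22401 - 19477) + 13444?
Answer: -1089/1354 ≈ -0.80428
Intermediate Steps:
Q = -28434 (Q = -41878 + 13444 = -28434)
22869/Q = 22869/(-28434) = 22869*(-1/28434) = -1089/1354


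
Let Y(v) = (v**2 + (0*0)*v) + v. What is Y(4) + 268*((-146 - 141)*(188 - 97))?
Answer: -6999336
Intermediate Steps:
Y(v) = v + v**2 (Y(v) = (v**2 + 0*v) + v = (v**2 + 0) + v = v**2 + v = v + v**2)
Y(4) + 268*((-146 - 141)*(188 - 97)) = 4*(1 + 4) + 268*((-146 - 141)*(188 - 97)) = 4*5 + 268*(-287*91) = 20 + 268*(-26117) = 20 - 6999356 = -6999336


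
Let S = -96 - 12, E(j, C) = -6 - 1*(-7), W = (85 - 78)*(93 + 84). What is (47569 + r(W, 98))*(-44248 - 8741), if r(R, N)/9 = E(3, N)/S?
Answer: -10082517301/4 ≈ -2.5206e+9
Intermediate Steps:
W = 1239 (W = 7*177 = 1239)
E(j, C) = 1 (E(j, C) = -6 + 7 = 1)
S = -108
r(R, N) = -1/12 (r(R, N) = 9*(1/(-108)) = 9*(1*(-1/108)) = 9*(-1/108) = -1/12)
(47569 + r(W, 98))*(-44248 - 8741) = (47569 - 1/12)*(-44248 - 8741) = (570827/12)*(-52989) = -10082517301/4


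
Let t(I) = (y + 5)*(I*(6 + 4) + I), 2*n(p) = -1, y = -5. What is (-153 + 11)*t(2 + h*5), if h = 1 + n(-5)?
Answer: 0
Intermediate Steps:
n(p) = -½ (n(p) = (½)*(-1) = -½)
h = ½ (h = 1 - ½ = ½ ≈ 0.50000)
t(I) = 0 (t(I) = (-5 + 5)*(I*(6 + 4) + I) = 0*(I*10 + I) = 0*(10*I + I) = 0*(11*I) = 0)
(-153 + 11)*t(2 + h*5) = (-153 + 11)*0 = -142*0 = 0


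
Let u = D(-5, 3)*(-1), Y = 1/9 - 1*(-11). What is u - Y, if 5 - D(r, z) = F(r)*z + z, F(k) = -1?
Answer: -145/9 ≈ -16.111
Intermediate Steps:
D(r, z) = 5 (D(r, z) = 5 - (-z + z) = 5 - 1*0 = 5 + 0 = 5)
Y = 100/9 (Y = 1/9 + 11 = 100/9 ≈ 11.111)
u = -5 (u = 5*(-1) = -5)
u - Y = -5 - 1*100/9 = -5 - 100/9 = -145/9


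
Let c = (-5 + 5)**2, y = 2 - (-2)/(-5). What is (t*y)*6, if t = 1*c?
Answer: 0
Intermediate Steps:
y = 8/5 (y = 2 - (-2)*(-1)/5 = 2 - 1*2/5 = 2 - 2/5 = 8/5 ≈ 1.6000)
c = 0 (c = 0**2 = 0)
t = 0 (t = 1*0 = 0)
(t*y)*6 = (0*(8/5))*6 = 0*6 = 0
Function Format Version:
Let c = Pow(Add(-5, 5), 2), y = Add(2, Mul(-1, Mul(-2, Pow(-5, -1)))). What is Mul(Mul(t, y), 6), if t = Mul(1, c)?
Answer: 0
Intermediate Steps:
y = Rational(8, 5) (y = Add(2, Mul(-1, Mul(-2, Rational(-1, 5)))) = Add(2, Mul(-1, Rational(2, 5))) = Add(2, Rational(-2, 5)) = Rational(8, 5) ≈ 1.6000)
c = 0 (c = Pow(0, 2) = 0)
t = 0 (t = Mul(1, 0) = 0)
Mul(Mul(t, y), 6) = Mul(Mul(0, Rational(8, 5)), 6) = Mul(0, 6) = 0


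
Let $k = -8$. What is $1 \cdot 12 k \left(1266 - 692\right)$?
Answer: $-55104$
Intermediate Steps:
$1 \cdot 12 k \left(1266 - 692\right) = 1 \cdot 12 \left(-8\right) \left(1266 - 692\right) = 12 \left(-8\right) 574 = \left(-96\right) 574 = -55104$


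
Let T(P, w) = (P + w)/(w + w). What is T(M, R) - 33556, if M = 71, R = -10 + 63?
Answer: -1778406/53 ≈ -33555.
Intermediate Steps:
R = 53
T(P, w) = (P + w)/(2*w) (T(P, w) = (P + w)/((2*w)) = (P + w)*(1/(2*w)) = (P + w)/(2*w))
T(M, R) - 33556 = (½)*(71 + 53)/53 - 33556 = (½)*(1/53)*124 - 33556 = 62/53 - 33556 = -1778406/53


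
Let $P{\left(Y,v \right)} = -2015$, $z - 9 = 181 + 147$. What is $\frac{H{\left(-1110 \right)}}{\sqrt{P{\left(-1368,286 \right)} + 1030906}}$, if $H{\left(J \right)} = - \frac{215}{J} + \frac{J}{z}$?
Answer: $- \frac{231929 \sqrt{1028891}}{76975451274} \approx -0.0030562$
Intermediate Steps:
$z = 337$ ($z = 9 + \left(181 + 147\right) = 9 + 328 = 337$)
$H{\left(J \right)} = - \frac{215}{J} + \frac{J}{337}$
$\frac{H{\left(-1110 \right)}}{\sqrt{P{\left(-1368,286 \right)} + 1030906}} = \frac{- \frac{215}{-1110} + \frac{1}{337} \left(-1110\right)}{\sqrt{-2015 + 1030906}} = \frac{\left(-215\right) \left(- \frac{1}{1110}\right) - \frac{1110}{337}}{\sqrt{1028891}} = \left(\frac{43}{222} - \frac{1110}{337}\right) \frac{\sqrt{1028891}}{1028891} = - \frac{231929 \frac{\sqrt{1028891}}{1028891}}{74814} = - \frac{231929 \sqrt{1028891}}{76975451274}$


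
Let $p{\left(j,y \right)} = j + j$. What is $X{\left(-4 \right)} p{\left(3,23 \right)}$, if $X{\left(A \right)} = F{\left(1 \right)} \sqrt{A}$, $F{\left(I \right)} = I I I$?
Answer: $12 i \approx 12.0 i$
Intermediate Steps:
$p{\left(j,y \right)} = 2 j$
$F{\left(I \right)} = I^{3}$ ($F{\left(I \right)} = I^{2} I = I^{3}$)
$X{\left(A \right)} = \sqrt{A}$ ($X{\left(A \right)} = 1^{3} \sqrt{A} = 1 \sqrt{A} = \sqrt{A}$)
$X{\left(-4 \right)} p{\left(3,23 \right)} = \sqrt{-4} \cdot 2 \cdot 3 = 2 i 6 = 12 i$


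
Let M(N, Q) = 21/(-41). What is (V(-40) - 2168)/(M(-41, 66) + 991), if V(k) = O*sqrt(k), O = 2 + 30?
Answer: -44444/20305 + 1312*I*sqrt(10)/20305 ≈ -2.1888 + 0.20433*I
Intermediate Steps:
M(N, Q) = -21/41 (M(N, Q) = 21*(-1/41) = -21/41)
O = 32
V(k) = 32*sqrt(k)
(V(-40) - 2168)/(M(-41, 66) + 991) = (32*sqrt(-40) - 2168)/(-21/41 + 991) = (32*(2*I*sqrt(10)) - 2168)/(40610/41) = (64*I*sqrt(10) - 2168)*(41/40610) = (-2168 + 64*I*sqrt(10))*(41/40610) = -44444/20305 + 1312*I*sqrt(10)/20305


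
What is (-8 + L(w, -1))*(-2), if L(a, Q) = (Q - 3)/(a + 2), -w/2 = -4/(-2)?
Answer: 12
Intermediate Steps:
w = -4 (w = -(-8)/(-2) = -(-8)*(-1)/2 = -2*2 = -4)
L(a, Q) = (-3 + Q)/(2 + a)
(-8 + L(w, -1))*(-2) = (-8 + (-3 - 1)/(2 - 4))*(-2) = (-8 - 4/(-2))*(-2) = (-8 - ½*(-4))*(-2) = (-8 + 2)*(-2) = -6*(-2) = 12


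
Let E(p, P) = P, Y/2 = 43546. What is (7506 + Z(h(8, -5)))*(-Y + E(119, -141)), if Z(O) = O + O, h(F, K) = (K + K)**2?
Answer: -672217498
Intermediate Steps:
Y = 87092 (Y = 2*43546 = 87092)
h(F, K) = 4*K**2 (h(F, K) = (2*K)**2 = 4*K**2)
Z(O) = 2*O
(7506 + Z(h(8, -5)))*(-Y + E(119, -141)) = (7506 + 2*(4*(-5)**2))*(-1*87092 - 141) = (7506 + 2*(4*25))*(-87092 - 141) = (7506 + 2*100)*(-87233) = (7506 + 200)*(-87233) = 7706*(-87233) = -672217498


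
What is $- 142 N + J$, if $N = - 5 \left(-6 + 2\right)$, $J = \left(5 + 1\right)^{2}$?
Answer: $-2804$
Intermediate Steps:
$J = 36$ ($J = 6^{2} = 36$)
$N = 20$ ($N = \left(-5\right) \left(-4\right) = 20$)
$- 142 N + J = \left(-142\right) 20 + 36 = -2840 + 36 = -2804$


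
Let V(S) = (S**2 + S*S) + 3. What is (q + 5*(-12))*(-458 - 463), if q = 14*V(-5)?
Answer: -628122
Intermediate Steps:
V(S) = 3 + 2*S**2 (V(S) = (S**2 + S**2) + 3 = 2*S**2 + 3 = 3 + 2*S**2)
q = 742 (q = 14*(3 + 2*(-5)**2) = 14*(3 + 2*25) = 14*(3 + 50) = 14*53 = 742)
(q + 5*(-12))*(-458 - 463) = (742 + 5*(-12))*(-458 - 463) = (742 - 60)*(-921) = 682*(-921) = -628122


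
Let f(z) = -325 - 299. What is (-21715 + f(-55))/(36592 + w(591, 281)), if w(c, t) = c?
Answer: -22339/37183 ≈ -0.60079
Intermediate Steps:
f(z) = -624
(-21715 + f(-55))/(36592 + w(591, 281)) = (-21715 - 624)/(36592 + 591) = -22339/37183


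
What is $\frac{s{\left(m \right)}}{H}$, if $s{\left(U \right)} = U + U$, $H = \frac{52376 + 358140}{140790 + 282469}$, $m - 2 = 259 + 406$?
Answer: $\frac{282313753}{205258} \approx 1375.4$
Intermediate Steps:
$m = 667$ ($m = 2 + \left(259 + 406\right) = 2 + 665 = 667$)
$H = \frac{410516}{423259} \approx 0.96989$
$s{\left(U \right)} = 2 U$
$\frac{s{\left(m \right)}}{H} = \frac{2 \cdot 667}{\frac{410516}{423259}} = 1334 \cdot \frac{423259}{410516} = \frac{282313753}{205258}$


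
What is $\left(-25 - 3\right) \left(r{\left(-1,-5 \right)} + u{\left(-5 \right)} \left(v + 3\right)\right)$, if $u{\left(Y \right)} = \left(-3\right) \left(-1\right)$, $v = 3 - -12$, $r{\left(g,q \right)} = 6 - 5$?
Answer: $-1540$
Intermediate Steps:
$r{\left(g,q \right)} = 1$
$v = 15$ ($v = 3 + 12 = 15$)
$u{\left(Y \right)} = 3$
$\left(-25 - 3\right) \left(r{\left(-1,-5 \right)} + u{\left(-5 \right)} \left(v + 3\right)\right) = \left(-25 - 3\right) \left(1 + 3 \left(15 + 3\right)\right) = \left(-25 - 3\right) \left(1 + 3 \cdot 18\right) = - 28 \left(1 + 54\right) = \left(-28\right) 55 = -1540$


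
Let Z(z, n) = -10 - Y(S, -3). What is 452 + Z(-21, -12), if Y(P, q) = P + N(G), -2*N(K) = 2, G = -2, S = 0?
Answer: 443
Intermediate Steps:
N(K) = -1 (N(K) = -½*2 = -1)
Y(P, q) = -1 + P (Y(P, q) = P - 1 = -1 + P)
Z(z, n) = -9 (Z(z, n) = -10 - (-1 + 0) = -10 - 1*(-1) = -10 + 1 = -9)
452 + Z(-21, -12) = 452 - 9 = 443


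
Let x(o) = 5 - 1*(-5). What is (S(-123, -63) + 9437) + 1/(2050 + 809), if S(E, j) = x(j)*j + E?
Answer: 24827557/2859 ≈ 8684.0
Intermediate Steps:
x(o) = 10 (x(o) = 5 + 5 = 10)
S(E, j) = E + 10*j (S(E, j) = 10*j + E = E + 10*j)
(S(-123, -63) + 9437) + 1/(2050 + 809) = ((-123 + 10*(-63)) + 9437) + 1/(2050 + 809) = ((-123 - 630) + 9437) + 1/2859 = (-753 + 9437) + 1/2859 = 8684 + 1/2859 = 24827557/2859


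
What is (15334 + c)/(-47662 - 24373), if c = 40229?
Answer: -55563/72035 ≈ -0.77133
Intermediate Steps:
(15334 + c)/(-47662 - 24373) = (15334 + 40229)/(-47662 - 24373) = 55563/(-72035) = 55563*(-1/72035) = -55563/72035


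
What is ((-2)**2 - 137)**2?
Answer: 17689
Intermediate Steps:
((-2)**2 - 137)**2 = (4 - 137)**2 = (-133)**2 = 17689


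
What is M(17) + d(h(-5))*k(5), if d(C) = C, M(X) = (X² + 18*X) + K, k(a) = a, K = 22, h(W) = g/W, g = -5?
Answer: 622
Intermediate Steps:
h(W) = -5/W
M(X) = 22 + X² + 18*X (M(X) = (X² + 18*X) + 22 = 22 + X² + 18*X)
M(17) + d(h(-5))*k(5) = (22 + 17² + 18*17) - 5/(-5)*5 = (22 + 289 + 306) - 5*(-⅕)*5 = 617 + 1*5 = 617 + 5 = 622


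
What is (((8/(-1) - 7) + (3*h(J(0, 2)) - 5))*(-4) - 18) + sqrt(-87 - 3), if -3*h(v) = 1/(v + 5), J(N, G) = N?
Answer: 314/5 + 3*I*sqrt(10) ≈ 62.8 + 9.4868*I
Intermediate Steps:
h(v) = -1/(3*(5 + v)) (h(v) = -1/(3*(v + 5)) = -1/(3*(5 + v)))
(((8/(-1) - 7) + (3*h(J(0, 2)) - 5))*(-4) - 18) + sqrt(-87 - 3) = (((8/(-1) - 7) + (3*(-1/(15 + 3*0)) - 5))*(-4) - 18) + sqrt(-87 - 3) = (((8*(-1) - 7) + (3*(-1/(15 + 0)) - 5))*(-4) - 18) + sqrt(-90) = (((-8 - 7) + (3*(-1/15) - 5))*(-4) - 18) + 3*I*sqrt(10) = ((-15 + (3*(-1*1/15) - 5))*(-4) - 18) + 3*I*sqrt(10) = ((-15 + (3*(-1/15) - 5))*(-4) - 18) + 3*I*sqrt(10) = ((-15 + (-1/5 - 5))*(-4) - 18) + 3*I*sqrt(10) = ((-15 - 26/5)*(-4) - 18) + 3*I*sqrt(10) = (-101/5*(-4) - 18) + 3*I*sqrt(10) = (404/5 - 18) + 3*I*sqrt(10) = 314/5 + 3*I*sqrt(10)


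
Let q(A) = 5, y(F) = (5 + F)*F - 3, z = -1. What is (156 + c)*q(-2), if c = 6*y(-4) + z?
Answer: 565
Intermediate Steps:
y(F) = -3 + F*(5 + F) (y(F) = F*(5 + F) - 3 = -3 + F*(5 + F))
c = -43 (c = 6*(-3 + (-4)**2 + 5*(-4)) - 1 = 6*(-3 + 16 - 20) - 1 = 6*(-7) - 1 = -42 - 1 = -43)
(156 + c)*q(-2) = (156 - 43)*5 = 113*5 = 565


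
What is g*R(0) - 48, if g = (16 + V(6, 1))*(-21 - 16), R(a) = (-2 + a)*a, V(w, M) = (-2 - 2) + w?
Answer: -48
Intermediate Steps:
V(w, M) = -4 + w
R(a) = a*(-2 + a)
g = -666 (g = (16 + (-4 + 6))*(-21 - 16) = (16 + 2)*(-37) = 18*(-37) = -666)
g*R(0) - 48 = -0*(-2 + 0) - 48 = -0*(-2) - 48 = -666*0 - 48 = 0 - 48 = -48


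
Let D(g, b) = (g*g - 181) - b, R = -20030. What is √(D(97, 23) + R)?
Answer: 5*I*√433 ≈ 104.04*I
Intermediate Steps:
D(g, b) = -181 + g² - b (D(g, b) = (g² - 181) - b = (-181 + g²) - b = -181 + g² - b)
√(D(97, 23) + R) = √((-181 + 97² - 1*23) - 20030) = √((-181 + 9409 - 23) - 20030) = √(9205 - 20030) = √(-10825) = 5*I*√433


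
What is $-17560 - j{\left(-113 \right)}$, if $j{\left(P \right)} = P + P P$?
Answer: $-30216$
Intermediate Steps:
$j{\left(P \right)} = P + P^{2}$
$-17560 - j{\left(-113 \right)} = -17560 - - 113 \left(1 - 113\right) = -17560 - \left(-113\right) \left(-112\right) = -17560 - 12656 = -30216$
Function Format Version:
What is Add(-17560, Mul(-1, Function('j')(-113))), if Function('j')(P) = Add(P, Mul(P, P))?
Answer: -30216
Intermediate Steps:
Function('j')(P) = Add(P, Pow(P, 2))
Add(-17560, Mul(-1, Function('j')(-113))) = Add(-17560, Mul(-1, Mul(-113, Add(1, -113)))) = Add(-17560, Mul(-1, Mul(-113, -112))) = Add(-17560, Mul(-1, 12656)) = Add(-17560, -12656) = -30216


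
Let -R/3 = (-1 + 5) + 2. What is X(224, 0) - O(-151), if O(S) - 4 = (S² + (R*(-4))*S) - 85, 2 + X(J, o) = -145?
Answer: -11995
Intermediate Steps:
R = -18 (R = -3*((-1 + 5) + 2) = -3*(4 + 2) = -3*6 = -18)
X(J, o) = -147 (X(J, o) = -2 - 145 = -147)
O(S) = -81 + S² + 72*S (O(S) = 4 + ((S² + (-18*(-4))*S) - 85) = 4 + ((S² + 72*S) - 85) = 4 + (-85 + S² + 72*S) = -81 + S² + 72*S)
X(224, 0) - O(-151) = -147 - (-81 + (-151)² + 72*(-151)) = -147 - (-81 + 22801 - 10872) = -147 - 1*11848 = -147 - 11848 = -11995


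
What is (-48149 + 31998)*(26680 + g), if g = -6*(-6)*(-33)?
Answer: -411721292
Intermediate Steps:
g = -1188 (g = 36*(-33) = -1188)
(-48149 + 31998)*(26680 + g) = (-48149 + 31998)*(26680 - 1188) = -16151*25492 = -411721292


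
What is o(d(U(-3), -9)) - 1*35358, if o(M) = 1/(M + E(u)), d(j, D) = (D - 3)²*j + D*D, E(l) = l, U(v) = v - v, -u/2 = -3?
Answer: -3076145/87 ≈ -35358.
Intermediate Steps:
u = 6 (u = -2*(-3) = 6)
U(v) = 0
d(j, D) = D² + j*(-3 + D)² (d(j, D) = (-3 + D)²*j + D² = j*(-3 + D)² + D² = D² + j*(-3 + D)²)
o(M) = 1/(6 + M) (o(M) = 1/(M + 6) = 1/(6 + M))
o(d(U(-3), -9)) - 1*35358 = 1/(6 + ((-9)² + 0*(-3 - 9)²)) - 1*35358 = 1/(6 + (81 + 0*(-12)²)) - 35358 = 1/(6 + (81 + 0*144)) - 35358 = 1/(6 + (81 + 0)) - 35358 = 1/(6 + 81) - 35358 = 1/87 - 35358 = -3076145/87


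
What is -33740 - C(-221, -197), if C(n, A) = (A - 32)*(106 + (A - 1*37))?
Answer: -63052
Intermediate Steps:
C(n, A) = (-32 + A)*(69 + A) (C(n, A) = (-32 + A)*(106 + (A - 37)) = (-32 + A)*(106 + (-37 + A)) = (-32 + A)*(69 + A))
-33740 - C(-221, -197) = -33740 - (-2208 + (-197)² + 37*(-197)) = -33740 - (-2208 + 38809 - 7289) = -33740 - 1*29312 = -33740 - 29312 = -63052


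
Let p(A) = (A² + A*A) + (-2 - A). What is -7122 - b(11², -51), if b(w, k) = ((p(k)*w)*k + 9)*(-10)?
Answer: -324046242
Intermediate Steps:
p(A) = -2 - A + 2*A² (p(A) = (A² + A²) + (-2 - A) = 2*A² + (-2 - A) = -2 - A + 2*A²)
b(w, k) = -90 - 10*k*w*(-2 - k + 2*k²) (b(w, k) = (((-2 - k + 2*k²)*w)*k + 9)*(-10) = ((w*(-2 - k + 2*k²))*k + 9)*(-10) = (k*w*(-2 - k + 2*k²) + 9)*(-10) = (9 + k*w*(-2 - k + 2*k²))*(-10) = -90 - 10*k*w*(-2 - k + 2*k²))
-7122 - b(11², -51) = -7122 - (-90 + 10*(-51)*11²*(2 - 51 - 2*(-51)²)) = -7122 - (-90 + 10*(-51)*121*(2 - 51 - 2*2601)) = -7122 - (-90 + 10*(-51)*121*(2 - 51 - 5202)) = -7122 - (-90 + 10*(-51)*121*(-5251)) = -7122 - (-90 + 324039210) = -7122 - 1*324039120 = -7122 - 324039120 = -324046242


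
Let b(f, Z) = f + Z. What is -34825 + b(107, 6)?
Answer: -34712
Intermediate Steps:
b(f, Z) = Z + f
-34825 + b(107, 6) = -34825 + (6 + 107) = -34825 + 113 = -34712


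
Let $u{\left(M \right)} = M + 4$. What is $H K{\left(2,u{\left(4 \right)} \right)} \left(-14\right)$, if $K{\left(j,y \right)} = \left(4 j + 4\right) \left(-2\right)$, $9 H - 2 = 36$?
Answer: $\frac{4256}{3} \approx 1418.7$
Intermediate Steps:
$u{\left(M \right)} = 4 + M$
$H = \frac{38}{9}$ ($H = \frac{2}{9} + \frac{1}{9} \cdot 36 = \frac{2}{9} + 4 = \frac{38}{9} \approx 4.2222$)
$K{\left(j,y \right)} = -8 - 8 j$ ($K{\left(j,y \right)} = \left(4 + 4 j\right) \left(-2\right) = -8 - 8 j$)
$H K{\left(2,u{\left(4 \right)} \right)} \left(-14\right) = \frac{38 \left(-8 - 16\right)}{9} \left(-14\right) = \frac{38}{9} \left(-24\right) \left(-14\right) = \left(- \frac{304}{3}\right) \left(-14\right) = \frac{4256}{3}$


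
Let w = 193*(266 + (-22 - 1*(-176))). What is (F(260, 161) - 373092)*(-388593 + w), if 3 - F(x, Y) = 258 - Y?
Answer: 114767010138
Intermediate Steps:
w = 81060 (w = 193*(266 + (-22 + 176)) = 193*(266 + 154) = 193*420 = 81060)
F(x, Y) = -255 + Y (F(x, Y) = 3 - (258 - Y) = 3 + (-258 + Y) = -255 + Y)
(F(260, 161) - 373092)*(-388593 + w) = ((-255 + 161) - 373092)*(-388593 + 81060) = (-94 - 373092)*(-307533) = -373186*(-307533) = 114767010138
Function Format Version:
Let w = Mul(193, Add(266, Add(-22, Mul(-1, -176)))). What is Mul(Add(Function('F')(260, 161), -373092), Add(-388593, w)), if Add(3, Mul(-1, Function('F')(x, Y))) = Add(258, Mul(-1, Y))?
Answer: 114767010138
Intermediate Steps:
w = 81060 (w = Mul(193, Add(266, Add(-22, 176))) = Mul(193, Add(266, 154)) = Mul(193, 420) = 81060)
Function('F')(x, Y) = Add(-255, Y) (Function('F')(x, Y) = Add(3, Mul(-1, Add(258, Mul(-1, Y)))) = Add(3, Add(-258, Y)) = Add(-255, Y))
Mul(Add(Function('F')(260, 161), -373092), Add(-388593, w)) = Mul(Add(Add(-255, 161), -373092), Add(-388593, 81060)) = Mul(Add(-94, -373092), -307533) = Mul(-373186, -307533) = 114767010138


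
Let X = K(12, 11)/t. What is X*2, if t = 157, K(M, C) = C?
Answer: 22/157 ≈ 0.14013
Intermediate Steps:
X = 11/157 ≈ 0.070064
X*2 = (11/157)*2 = 22/157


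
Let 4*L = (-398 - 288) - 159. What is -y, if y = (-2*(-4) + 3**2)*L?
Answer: 14365/4 ≈ 3591.3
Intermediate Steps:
L = -845/4 (L = ((-398 - 288) - 159)/4 = (-686 - 159)/4 = (1/4)*(-845) = -845/4 ≈ -211.25)
y = -14365/4 (y = (-2*(-4) + 3**2)*(-845/4) = (8 + 9)*(-845/4) = 17*(-845/4) = -14365/4 ≈ -3591.3)
-y = -1*(-14365/4) = 14365/4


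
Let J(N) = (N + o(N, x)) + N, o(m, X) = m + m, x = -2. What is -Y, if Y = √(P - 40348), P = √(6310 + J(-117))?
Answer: -I*√(40348 - √5842) ≈ -200.68*I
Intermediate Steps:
o(m, X) = 2*m
J(N) = 4*N (J(N) = (N + 2*N) + N = 3*N + N = 4*N)
P = √5842 (P = √(6310 + 4*(-117)) = √(6310 - 468) = √5842 ≈ 76.433)
Y = √(-40348 + √5842) (Y = √(√5842 - 40348) = √(-40348 + √5842) ≈ 200.68*I)
-Y = -√(-40348 + √5842)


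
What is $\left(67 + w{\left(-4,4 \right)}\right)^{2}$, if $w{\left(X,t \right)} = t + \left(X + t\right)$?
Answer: $5041$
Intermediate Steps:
$w{\left(X,t \right)} = X + 2 t$
$\left(67 + w{\left(-4,4 \right)}\right)^{2} = \left(67 + \left(-4 + 2 \cdot 4\right)\right)^{2} = \left(67 + \left(-4 + 8\right)\right)^{2} = \left(67 + 4\right)^{2} = 71^{2} = 5041$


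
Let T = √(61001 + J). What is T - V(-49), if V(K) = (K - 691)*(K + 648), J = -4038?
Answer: 443260 + √56963 ≈ 4.4350e+5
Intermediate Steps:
T = √56963 (T = √(61001 - 4038) = √56963 ≈ 238.67)
V(K) = (-691 + K)*(648 + K)
T - V(-49) = √56963 - (-447768 + (-49)² - 43*(-49)) = √56963 - (-447768 + 2401 + 2107) = √56963 - 1*(-443260) = √56963 + 443260 = 443260 + √56963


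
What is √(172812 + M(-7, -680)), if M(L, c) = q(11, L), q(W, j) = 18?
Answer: √172830 ≈ 415.73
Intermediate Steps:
M(L, c) = 18
√(172812 + M(-7, -680)) = √(172812 + 18) = √172830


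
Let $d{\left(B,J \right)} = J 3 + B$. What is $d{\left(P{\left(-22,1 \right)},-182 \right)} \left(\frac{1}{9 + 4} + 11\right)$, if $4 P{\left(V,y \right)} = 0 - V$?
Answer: $- \frac{77832}{13} \approx -5987.1$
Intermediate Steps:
$P{\left(V,y \right)} = - \frac{V}{4}$ ($P{\left(V,y \right)} = \frac{0 - V}{4} = \frac{\left(-1\right) V}{4} = - \frac{V}{4}$)
$d{\left(B,J \right)} = B + 3 J$ ($d{\left(B,J \right)} = 3 J + B = B + 3 J$)
$d{\left(P{\left(-22,1 \right)},-182 \right)} \left(\frac{1}{9 + 4} + 11\right) = \left(\left(- \frac{1}{4}\right) \left(-22\right) + 3 \left(-182\right)\right) \left(\frac{1}{9 + 4} + 11\right) = \left(\frac{11}{2} - 546\right) \left(\frac{1}{13} + 11\right) = - \frac{1081 \left(\frac{1}{13} + 11\right)}{2} = \left(- \frac{1081}{2}\right) \frac{144}{13} = - \frac{77832}{13}$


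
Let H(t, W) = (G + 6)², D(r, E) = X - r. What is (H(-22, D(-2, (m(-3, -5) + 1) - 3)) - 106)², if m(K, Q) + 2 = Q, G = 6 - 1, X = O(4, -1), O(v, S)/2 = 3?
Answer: 225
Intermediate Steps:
O(v, S) = 6 (O(v, S) = 2*3 = 6)
X = 6
G = 5
m(K, Q) = -2 + Q
D(r, E) = 6 - r
H(t, W) = 121 (H(t, W) = (5 + 6)² = 11² = 121)
(H(-22, D(-2, (m(-3, -5) + 1) - 3)) - 106)² = (121 - 106)² = 15² = 225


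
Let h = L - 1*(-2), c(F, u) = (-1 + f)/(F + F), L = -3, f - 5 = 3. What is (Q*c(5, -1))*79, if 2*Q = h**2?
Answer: 553/20 ≈ 27.650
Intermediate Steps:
f = 8 (f = 5 + 3 = 8)
c(F, u) = 7/(2*F) (c(F, u) = (-1 + 8)/(F + F) = 7/((2*F)) = 7*(1/(2*F)) = 7/(2*F))
h = -1 (h = -3 - 1*(-2) = -3 + 2 = -1)
Q = 1/2 (Q = (1/2)*(-1)**2 = (1/2)*1 = 1/2 ≈ 0.50000)
(Q*c(5, -1))*79 = (((7/2)/5)/2)*79 = (((7/2)*(1/5))/2)*79 = ((1/2)*(7/10))*79 = (7/20)*79 = 553/20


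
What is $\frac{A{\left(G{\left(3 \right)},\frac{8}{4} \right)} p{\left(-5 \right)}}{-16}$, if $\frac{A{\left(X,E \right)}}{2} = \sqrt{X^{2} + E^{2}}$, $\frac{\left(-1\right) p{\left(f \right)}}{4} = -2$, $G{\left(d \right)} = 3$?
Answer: $- \sqrt{13} \approx -3.6056$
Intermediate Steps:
$p{\left(f \right)} = 8$ ($p{\left(f \right)} = \left(-4\right) \left(-2\right) = 8$)
$A{\left(X,E \right)} = 2 \sqrt{E^{2} + X^{2}}$ ($A{\left(X,E \right)} = 2 \sqrt{X^{2} + E^{2}} = 2 \sqrt{E^{2} + X^{2}}$)
$\frac{A{\left(G{\left(3 \right)},\frac{8}{4} \right)} p{\left(-5 \right)}}{-16} = \frac{2 \sqrt{\left(\frac{8}{4}\right)^{2} + 3^{2}} \cdot 8}{-16} = 2 \sqrt{\left(8 \cdot \frac{1}{4}\right)^{2} + 9} \cdot 8 \left(- \frac{1}{16}\right) = 2 \sqrt{2^{2} + 9} \cdot 8 \left(- \frac{1}{16}\right) = 2 \sqrt{4 + 9} \cdot 8 \left(- \frac{1}{16}\right) = 2 \sqrt{13} \cdot 8 \left(- \frac{1}{16}\right) = 16 \sqrt{13} \left(- \frac{1}{16}\right) = - \sqrt{13}$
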